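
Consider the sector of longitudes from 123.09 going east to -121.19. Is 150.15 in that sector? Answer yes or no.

Yes

Band width going east from +123.09° to -121.19°: ((-121.19 − 123.09) mod 360) = 115.72°.
Offset of +150.15° east of the west edge: ((150.15 − 123.09) mod 360) = 27.06°.
27.06° ≤ 115.72° ⇒ inside.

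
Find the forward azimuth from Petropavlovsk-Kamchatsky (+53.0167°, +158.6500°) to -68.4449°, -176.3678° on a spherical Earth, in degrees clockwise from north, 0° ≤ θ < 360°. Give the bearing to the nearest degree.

169°

Δλ = -176.3678 − 158.6500 = -335.0178°; wrapped into (−180°, 180°]: 24.9822°.
θ = atan2( sin Δλ · cos φ₂ , cos φ₁ · sin φ₂ − sin φ₁ · cos φ₂ · cos Δλ )
  = atan2(0.15516, -0.82553) = 169.355° → normalised to [0°, 360°): 169.355°.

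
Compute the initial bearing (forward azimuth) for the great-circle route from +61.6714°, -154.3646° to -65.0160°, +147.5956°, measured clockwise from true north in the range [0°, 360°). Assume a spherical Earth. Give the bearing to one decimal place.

Δλ = 147.5956 − -154.3646 = 301.9602°; wrapped into (−180°, 180°]: -58.0398°.
θ = atan2( sin Δλ · cos φ₂ , cos φ₁ · sin φ₂ − sin φ₁ · cos φ₂ · cos Δλ )
  = atan2(-0.35834, -0.62692) = -150.248° → normalised to [0°, 360°): 209.752°.

209.8°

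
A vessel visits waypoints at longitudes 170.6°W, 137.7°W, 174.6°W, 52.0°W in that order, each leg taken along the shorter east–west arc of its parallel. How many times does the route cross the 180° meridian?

Leg 1: -170.6° → -137.7°, shortest Δλ = 32.9° (east) — does not cross 180°.
Leg 2: -137.7° → -174.6°, shortest Δλ = -36.9° (west) — does not cross 180°.
Leg 3: -174.6° → -52.0°, shortest Δλ = 122.6° (east) — does not cross 180°.
Total crossings: 0.

0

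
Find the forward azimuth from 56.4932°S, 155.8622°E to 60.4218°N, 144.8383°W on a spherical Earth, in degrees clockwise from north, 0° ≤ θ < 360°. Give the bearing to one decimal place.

Δλ = -144.8383 − 155.8622 = -300.7005°; wrapped into (−180°, 180°]: 59.2995°.
θ = atan2( sin Δλ · cos φ₂ , cos φ₁ · sin φ₂ − sin φ₁ · cos φ₂ · cos Δλ )
  = atan2(0.42443, 0.69023) = 31.588° → normalised to [0°, 360°): 31.588°.

31.6°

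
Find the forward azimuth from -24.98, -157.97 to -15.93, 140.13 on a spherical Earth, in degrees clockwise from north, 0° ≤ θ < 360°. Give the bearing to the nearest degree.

266°

Δλ = 140.13 − -157.97 = 298.10°; wrapped into (−180°, 180°]: -61.90°.
θ = atan2( sin Δλ · cos φ₂ , cos φ₁ · sin φ₂ − sin φ₁ · cos φ₂ · cos Δλ )
  = atan2(-0.84825, -0.05752) = -93.879° → normalised to [0°, 360°): 266.121°.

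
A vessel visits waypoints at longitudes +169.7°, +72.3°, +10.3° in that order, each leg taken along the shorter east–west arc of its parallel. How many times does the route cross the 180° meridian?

Leg 1: +169.7° → +72.3°, shortest Δλ = -97.4° (west) — does not cross 180°.
Leg 2: +72.3° → +10.3°, shortest Δλ = -62.0° (west) — does not cross 180°.
Total crossings: 0.

0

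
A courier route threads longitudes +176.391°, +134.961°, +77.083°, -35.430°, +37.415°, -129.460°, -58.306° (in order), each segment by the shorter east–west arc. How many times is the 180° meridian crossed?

0

Leg 1: +176.391° → +134.961°, shortest Δλ = -41.43° (west) — does not cross 180°.
Leg 2: +134.961° → +77.083°, shortest Δλ = -57.878° (west) — does not cross 180°.
Leg 3: +77.083° → -35.430°, shortest Δλ = -112.513° (west) — does not cross 180°.
Leg 4: -35.430° → +37.415°, shortest Δλ = 72.845° (east) — does not cross 180°.
Leg 5: +37.415° → -129.460°, shortest Δλ = -166.875° (west) — does not cross 180°.
Leg 6: -129.460° → -58.306°, shortest Δλ = 71.154° (east) — does not cross 180°.
Total crossings: 0.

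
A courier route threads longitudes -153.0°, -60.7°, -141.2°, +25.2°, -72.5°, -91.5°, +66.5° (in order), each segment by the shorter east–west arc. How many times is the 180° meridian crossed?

0

Leg 1: -153.0° → -60.7°, shortest Δλ = 92.3° (east) — does not cross 180°.
Leg 2: -60.7° → -141.2°, shortest Δλ = -80.5° (west) — does not cross 180°.
Leg 3: -141.2° → +25.2°, shortest Δλ = 166.4° (east) — does not cross 180°.
Leg 4: +25.2° → -72.5°, shortest Δλ = -97.7° (west) — does not cross 180°.
Leg 5: -72.5° → -91.5°, shortest Δλ = -19.0° (west) — does not cross 180°.
Leg 6: -91.5° → +66.5°, shortest Δλ = 158.0° (east) — does not cross 180°.
Total crossings: 0.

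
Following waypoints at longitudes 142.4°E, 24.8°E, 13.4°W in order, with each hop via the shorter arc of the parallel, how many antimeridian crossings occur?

0

Leg 1: +142.4° → +24.8°, shortest Δλ = -117.6° (west) — does not cross 180°.
Leg 2: +24.8° → -13.4°, shortest Δλ = -38.2° (west) — does not cross 180°.
Total crossings: 0.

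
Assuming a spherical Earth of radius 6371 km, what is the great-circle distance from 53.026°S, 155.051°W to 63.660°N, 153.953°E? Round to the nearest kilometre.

Δλ = 153.953 − -155.051 = 309.004°; wrapped into (−180°, 180°]: -50.996°.
Δφ = 63.660 − -53.026 = 116.686°.
a = sin²(Δφ/2) + cos φ₁ · cos φ₂ · sin²(Δλ/2) = 0.774003.
c = 2·atan2(√a, √(1−a)) = 2.15078 rad → d = 6371·c ≈ 13702.59 km.

13703 km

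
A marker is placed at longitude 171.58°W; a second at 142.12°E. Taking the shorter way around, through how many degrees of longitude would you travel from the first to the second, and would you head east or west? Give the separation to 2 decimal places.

Raw difference: 142.12 − -171.58 = 313.7°.
Normalise into (−180°, 180°]: 313.7° − 360° = -46.3°.
Negative ⇒ the second point lies to the west; separation 46.30°.

46.30° west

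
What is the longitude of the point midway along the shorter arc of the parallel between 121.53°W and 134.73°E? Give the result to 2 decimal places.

Signed shortest Δλ from -121.53° to +134.73° is -103.74°.
Midpoint longitude = -121.53° + (-103.74°)/2 = -121.53° − 51.87° = -173.40°.
(The naïve average (-121.53 + +134.73)/2 = 6.6° is on the wrong side of the globe.)

173.40°W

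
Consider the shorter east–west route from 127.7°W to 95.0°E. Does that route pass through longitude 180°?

Yes

Naïve |95.0 − -127.7| = 222.7° > 180°, so the shorter arc goes the other way round — across 180°.
Signed shortest Δλ = ((95.0 − -127.7 + 180) mod 360) − 180 = -137.3°.
Going west by 137.3° from -127.7° passes through 180° before reaching +95.0°.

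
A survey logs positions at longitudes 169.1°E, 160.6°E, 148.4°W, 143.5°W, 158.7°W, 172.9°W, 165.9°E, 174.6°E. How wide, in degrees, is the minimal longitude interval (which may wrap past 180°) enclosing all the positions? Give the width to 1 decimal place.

Sort the longitudes: -172.9°, -158.7°, -148.4°, -143.5°, +160.6°, +165.9°, +169.1°, +174.6°.
Eastward gaps between consecutive values (wrapping around): 14.2°, 10.3°, 4.9°, 304.1°, 5.3°, 3.2°, 5.5°, 12.5°.
Largest gap = 304.1° ⇒ minimal covering band is its complement: 360° − 304.1° = 55.9°.
Band runs from +160.6° eastward to -143.5°, crossing the antimeridian.

55.9°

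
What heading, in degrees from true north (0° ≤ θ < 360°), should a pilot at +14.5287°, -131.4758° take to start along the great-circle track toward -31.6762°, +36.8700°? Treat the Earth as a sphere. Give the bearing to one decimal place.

Δλ = 36.8700 − -131.4758 = 168.3458°.
θ = atan2( sin Δλ · cos φ₂ , cos φ₁ · sin φ₂ − sin φ₁ · cos φ₂ · cos Δλ )
  = atan2(0.17191, -0.29923) = 150.122° → normalised to [0°, 360°): 150.122°.

150.1°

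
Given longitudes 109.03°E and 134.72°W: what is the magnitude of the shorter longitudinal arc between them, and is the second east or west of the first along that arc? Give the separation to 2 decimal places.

Raw difference: -134.72 − 109.03 = -243.75°.
Normalise into (−180°, 180°]: -243.75° + 360° = 116.25°.
Positive ⇒ the second point lies to the east; separation 116.25°.

116.25° east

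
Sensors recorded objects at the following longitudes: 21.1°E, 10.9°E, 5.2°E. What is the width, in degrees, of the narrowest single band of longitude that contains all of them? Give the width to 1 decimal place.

Sort the longitudes: +5.2°, +10.9°, +21.1°.
Eastward gaps between consecutive values (wrapping around): 5.7°, 10.2°, 344.1°.
Largest gap = 344.1° ⇒ minimal covering band is its complement: 360° − 344.1° = 15.9°.
Band runs from +5.2° eastward to +21.1°.

15.9°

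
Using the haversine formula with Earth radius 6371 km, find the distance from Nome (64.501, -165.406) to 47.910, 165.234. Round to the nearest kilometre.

2544 km

Δλ = 165.234 − -165.406 = 330.640°; wrapped into (−180°, 180°]: -29.360°.
Δφ = 47.910 − 64.501 = -16.591°.
a = sin²(Δφ/2) + cos φ₁ · cos φ₂ · sin²(Δλ/2) = 0.039348.
c = 2·atan2(√a, √(1−a)) = 0.39938 rad → d = 6371·c ≈ 2544.43 km.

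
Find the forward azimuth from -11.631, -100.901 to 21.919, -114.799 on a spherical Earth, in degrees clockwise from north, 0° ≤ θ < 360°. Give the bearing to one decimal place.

337.8°

Δλ = -114.799 − -100.901 = -13.898°.
θ = atan2( sin Δλ · cos φ₂ , cos φ₁ · sin φ₂ − sin φ₁ · cos φ₂ · cos Δλ )
  = atan2(-0.22283, 0.54719) = -22.158° → normalised to [0°, 360°): 337.842°.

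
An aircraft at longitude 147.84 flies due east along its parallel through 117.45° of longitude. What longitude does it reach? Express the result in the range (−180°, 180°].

Start at +147.84°; shift +117.45° → +265.29°.
+265.29° lies outside (−180°, 180°]; subtract 360° → -94.71°.

-94.71°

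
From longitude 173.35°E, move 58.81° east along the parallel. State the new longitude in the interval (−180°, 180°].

Start at +173.35°; shift +58.81° → +232.16°.
+232.16° lies outside (−180°, 180°]; subtract 360° → -127.84°.

127.84°W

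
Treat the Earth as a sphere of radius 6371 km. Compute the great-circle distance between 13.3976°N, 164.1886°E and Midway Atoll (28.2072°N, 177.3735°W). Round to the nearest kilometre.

2520 km

Δλ = -177.3735 − 164.1886 = -341.5621°; wrapped into (−180°, 180°]: 18.4379°.
Δφ = 28.2072 − 13.3976 = 14.8096°.
a = sin²(Δφ/2) + cos φ₁ · cos φ₂ · sin²(Δλ/2) = 0.038613.
c = 2·atan2(√a, √(1−a)) = 0.39558 rad → d = 6371·c ≈ 2520.21 km.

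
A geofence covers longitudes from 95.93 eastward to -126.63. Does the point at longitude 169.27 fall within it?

Yes

Band width going east from +95.93° to -126.63°: ((-126.63 − 95.93) mod 360) = 137.44°.
Offset of +169.27° east of the west edge: ((169.27 − 95.93) mod 360) = 73.34°.
73.34° ≤ 137.44° ⇒ inside.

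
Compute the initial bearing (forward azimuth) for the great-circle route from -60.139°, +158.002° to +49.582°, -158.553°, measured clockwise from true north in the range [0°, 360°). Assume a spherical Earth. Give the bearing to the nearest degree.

30°

Δλ = -158.553 − 158.002 = -316.555°; wrapped into (−180°, 180°]: 43.445°.
θ = atan2( sin Δλ · cos φ₂ , cos φ₁ · sin φ₂ − sin φ₁ · cos φ₂ · cos Δλ )
  = atan2(0.44585, 0.78730) = 29.523° → normalised to [0°, 360°): 29.523°.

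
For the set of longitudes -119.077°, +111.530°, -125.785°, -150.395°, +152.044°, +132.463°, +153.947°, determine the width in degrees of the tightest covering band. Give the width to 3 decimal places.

129.393°

Sort the longitudes: -150.395°, -125.785°, -119.077°, +111.530°, +132.463°, +152.044°, +153.947°.
Eastward gaps between consecutive values (wrapping around): 24.610°, 6.708°, 230.607°, 20.933°, 19.581°, 1.903°, 55.658°.
Largest gap = 230.607° ⇒ minimal covering band is its complement: 360° − 230.607° = 129.393°.
Band runs from +111.530° eastward to -119.077°, crossing the antimeridian.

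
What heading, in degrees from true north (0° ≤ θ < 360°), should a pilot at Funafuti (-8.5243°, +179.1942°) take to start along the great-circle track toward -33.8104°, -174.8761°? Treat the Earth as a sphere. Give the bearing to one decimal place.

Δλ = -174.8761 − 179.1942 = -354.0703°; wrapped into (−180°, 180°]: 5.9297°.
θ = atan2( sin Δλ · cos φ₂ , cos φ₁ · sin φ₂ − sin φ₁ · cos φ₂ · cos Δλ )
  = atan2(0.08584, -0.42780) = 168.654° → normalised to [0°, 360°): 168.654°.

168.7°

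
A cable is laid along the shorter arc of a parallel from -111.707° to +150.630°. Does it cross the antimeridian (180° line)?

Naïve |150.630 − -111.707| = 262.337° > 180°, so the shorter arc goes the other way round — across 180°.
Signed shortest Δλ = ((150.630 − -111.707 + 180) mod 360) − 180 = -97.663°.
Going west by 97.663° from -111.707° passes through 180° before reaching +150.630°.

Yes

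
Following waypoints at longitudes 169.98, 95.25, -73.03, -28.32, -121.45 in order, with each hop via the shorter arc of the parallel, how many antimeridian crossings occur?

0

Leg 1: +169.98° → +95.25°, shortest Δλ = -74.73° (west) — does not cross 180°.
Leg 2: +95.25° → -73.03°, shortest Δλ = -168.28° (west) — does not cross 180°.
Leg 3: -73.03° → -28.32°, shortest Δλ = 44.71° (east) — does not cross 180°.
Leg 4: -28.32° → -121.45°, shortest Δλ = -93.13° (west) — does not cross 180°.
Total crossings: 0.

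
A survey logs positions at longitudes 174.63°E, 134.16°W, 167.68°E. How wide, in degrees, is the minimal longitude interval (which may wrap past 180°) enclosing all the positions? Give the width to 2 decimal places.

Sort the longitudes: -134.16°, +167.68°, +174.63°.
Eastward gaps between consecutive values (wrapping around): 301.84°, 6.95°, 51.21°.
Largest gap = 301.84° ⇒ minimal covering band is its complement: 360° − 301.84° = 58.16°.
Band runs from +167.68° eastward to -134.16°, crossing the antimeridian.

58.16°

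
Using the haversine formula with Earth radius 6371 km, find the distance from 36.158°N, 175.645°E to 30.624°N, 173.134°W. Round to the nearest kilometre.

1209 km

Δλ = -173.134 − 175.645 = -348.779°; wrapped into (−180°, 180°]: 11.221°.
Δφ = 30.624 − 36.158 = -5.534°.
a = sin²(Δφ/2) + cos φ₁ · cos φ₂ · sin²(Δλ/2) = 0.008971.
c = 2·atan2(√a, √(1−a)) = 0.18972 rad → d = 6371·c ≈ 1208.69 km.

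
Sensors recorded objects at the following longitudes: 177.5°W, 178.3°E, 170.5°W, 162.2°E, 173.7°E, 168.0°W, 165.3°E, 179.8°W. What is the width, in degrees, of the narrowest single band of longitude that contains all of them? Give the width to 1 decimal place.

Sort the longitudes: -179.8°, -177.5°, -170.5°, -168.0°, +162.2°, +165.3°, +173.7°, +178.3°.
Eastward gaps between consecutive values (wrapping around): 2.3°, 7.0°, 2.5°, 330.2°, 3.1°, 8.4°, 4.6°, 1.9°.
Largest gap = 330.2° ⇒ minimal covering band is its complement: 360° − 330.2° = 29.8°.
Band runs from +162.2° eastward to -168.0°, crossing the antimeridian.

29.8°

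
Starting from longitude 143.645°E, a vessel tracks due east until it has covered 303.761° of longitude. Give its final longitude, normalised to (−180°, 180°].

Start at +143.645°; shift +303.761° → +447.406°.
+447.406° lies outside (−180°, 180°]; subtract 360° → +87.406°.

87.406°E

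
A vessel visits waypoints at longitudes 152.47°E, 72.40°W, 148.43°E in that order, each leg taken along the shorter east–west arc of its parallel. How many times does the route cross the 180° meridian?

2

Leg 1: +152.47° → -72.40°, shortest Δλ = 135.13° (east) — crosses 180°.
Leg 2: -72.40° → +148.43°, shortest Δλ = -139.17° (west) — crosses 180°.
Total crossings: 2.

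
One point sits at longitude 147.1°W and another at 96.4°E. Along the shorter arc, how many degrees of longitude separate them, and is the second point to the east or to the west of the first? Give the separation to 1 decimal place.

Raw difference: 96.4 − -147.1 = 243.5°.
Normalise into (−180°, 180°]: 243.5° − 360° = -116.5°.
Negative ⇒ the second point lies to the west; separation 116.5°.

116.5° west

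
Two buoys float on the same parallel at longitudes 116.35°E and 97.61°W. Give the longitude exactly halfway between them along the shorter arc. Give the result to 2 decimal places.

Signed shortest Δλ from +116.35° to -97.61° is +146.04°.
Midpoint longitude = +116.35° + (+146.04°)/2 = +116.35° + 73.02° = +189.37°.
Normalise into (−180°, 180°]: -170.63°.
(The naïve average (+116.35 + -97.61)/2 = 9.37° is on the wrong side of the globe.)

170.63°W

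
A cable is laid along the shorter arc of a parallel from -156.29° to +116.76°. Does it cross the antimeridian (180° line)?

Naïve |116.76 − -156.29| = 273.05° > 180°, so the shorter arc goes the other way round — across 180°.
Signed shortest Δλ = ((116.76 − -156.29 + 180) mod 360) − 180 = -86.95°.
Going west by 86.95° from -156.29° passes through 180° before reaching +116.76°.

Yes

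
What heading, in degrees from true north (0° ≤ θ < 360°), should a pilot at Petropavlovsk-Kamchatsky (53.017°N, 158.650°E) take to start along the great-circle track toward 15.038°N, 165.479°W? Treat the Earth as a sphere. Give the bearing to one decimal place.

129.7°

Δλ = -165.479 − 158.650 = -324.129°; wrapped into (−180°, 180°]: 35.871°.
θ = atan2( sin Δλ · cos φ₂ , cos φ₁ · sin φ₂ − sin φ₁ · cos φ₂ · cos Δλ )
  = atan2(0.56590, -0.46906) = 129.654° → normalised to [0°, 360°): 129.654°.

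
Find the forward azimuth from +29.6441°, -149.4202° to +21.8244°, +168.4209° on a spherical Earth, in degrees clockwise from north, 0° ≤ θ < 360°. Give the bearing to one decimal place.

Δλ = 168.4209 − -149.4202 = 317.8411°; wrapped into (−180°, 180°]: -42.1589°.
θ = atan2( sin Δλ · cos φ₂ , cos φ₁ · sin φ₂ − sin φ₁ · cos φ₂ · cos Δλ )
  = atan2(-0.62308, -0.01726) = -91.587° → normalised to [0°, 360°): 268.413°.

268.4°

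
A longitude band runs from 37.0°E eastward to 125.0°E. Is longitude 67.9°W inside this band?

Band width going east from +37.0° to +125.0°: ((125.0 − 37.0) mod 360) = 88.0°.
Offset of -67.9° east of the west edge: ((-67.9 − 37.0) mod 360) = 255.1°.
255.1° > 88.0° ⇒ outside.

No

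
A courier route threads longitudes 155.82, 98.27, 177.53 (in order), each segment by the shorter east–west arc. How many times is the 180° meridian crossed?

0

Leg 1: +155.82° → +98.27°, shortest Δλ = -57.55° (west) — does not cross 180°.
Leg 2: +98.27° → +177.53°, shortest Δλ = 79.26° (east) — does not cross 180°.
Total crossings: 0.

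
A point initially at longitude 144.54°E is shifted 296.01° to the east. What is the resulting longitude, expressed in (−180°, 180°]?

80.55°E

Start at +144.54°; shift +296.01° → +440.55°.
+440.55° lies outside (−180°, 180°]; subtract 360° → +80.55°.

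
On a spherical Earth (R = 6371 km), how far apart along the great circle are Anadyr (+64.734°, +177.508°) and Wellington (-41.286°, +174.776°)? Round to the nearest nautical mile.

6367 nmi

Δλ = 174.776 − 177.508 = -2.732°.
Δφ = -41.286 − 64.734 = -106.020°.
a = sin²(Δφ/2) + cos φ₁ · cos φ₂ · sin²(Δλ/2) = 0.638169.
c = 2·atan2(√a, √(1−a)) = 1.85078 rad → d = 6371·c ≈ 11791.30 km ≈ 6366.79 nmi.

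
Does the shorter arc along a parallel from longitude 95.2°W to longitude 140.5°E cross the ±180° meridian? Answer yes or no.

Naïve |140.5 − -95.2| = 235.7° > 180°, so the shorter arc goes the other way round — across 180°.
Signed shortest Δλ = ((140.5 − -95.2 + 180) mod 360) − 180 = -124.3°.
Going west by 124.3° from -95.2° passes through 180° before reaching +140.5°.

Yes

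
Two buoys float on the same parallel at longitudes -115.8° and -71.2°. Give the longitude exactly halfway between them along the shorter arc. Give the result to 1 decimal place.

-93.5°

Signed shortest Δλ from -115.8° to -71.2° is +44.6°.
Midpoint longitude = -115.8° + (+44.6°)/2 = -115.8° + 22.3° = -93.5°.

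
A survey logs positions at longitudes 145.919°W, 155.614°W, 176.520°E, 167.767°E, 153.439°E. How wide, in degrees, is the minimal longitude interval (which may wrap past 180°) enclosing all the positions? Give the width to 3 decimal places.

60.642°

Sort the longitudes: -155.614°, -145.919°, +153.439°, +167.767°, +176.520°.
Eastward gaps between consecutive values (wrapping around): 9.695°, 299.358°, 14.328°, 8.753°, 27.866°.
Largest gap = 299.358° ⇒ minimal covering band is its complement: 360° − 299.358° = 60.642°.
Band runs from +153.439° eastward to -145.919°, crossing the antimeridian.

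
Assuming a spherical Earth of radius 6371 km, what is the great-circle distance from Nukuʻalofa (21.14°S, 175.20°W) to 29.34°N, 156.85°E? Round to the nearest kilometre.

Δλ = 156.85 − -175.20 = 332.05°; wrapped into (−180°, 180°]: -27.95°.
Δφ = 29.34 − -21.14 = 50.48°.
a = sin²(Δφ/2) + cos φ₁ · cos φ₂ · sin²(Δλ/2) = 0.229245.
c = 2·atan2(√a, √(1−a)) = 0.99856 rad → d = 6371·c ≈ 6361.86 km.

6362 km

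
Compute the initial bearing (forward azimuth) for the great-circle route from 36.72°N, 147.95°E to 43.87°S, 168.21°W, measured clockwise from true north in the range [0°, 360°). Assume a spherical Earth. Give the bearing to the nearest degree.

Δλ = -168.21 − 147.95 = -316.16°; wrapped into (−180°, 180°]: 43.84°.
θ = atan2( sin Δλ · cos φ₂ , cos φ₁ · sin φ₂ − sin φ₁ · cos φ₂ · cos Δλ )
  = atan2(0.49934, -0.86640) = 150.044° → normalised to [0°, 360°): 150.044°.

150°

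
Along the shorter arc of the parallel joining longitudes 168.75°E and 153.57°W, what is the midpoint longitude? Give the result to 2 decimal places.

172.41°W

Signed shortest Δλ from +168.75° to -153.57° is +37.68°.
Midpoint longitude = +168.75° + (+37.68°)/2 = +168.75° + 18.84° = +187.59°.
Normalise into (−180°, 180°]: -172.41°.
(The naïve average (+168.75 + -153.57)/2 = 7.59° is on the wrong side of the globe.)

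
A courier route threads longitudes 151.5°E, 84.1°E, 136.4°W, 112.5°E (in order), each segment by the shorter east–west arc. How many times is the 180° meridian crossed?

Leg 1: +151.5° → +84.1°, shortest Δλ = -67.4° (west) — does not cross 180°.
Leg 2: +84.1° → -136.4°, shortest Δλ = 139.5° (east) — crosses 180°.
Leg 3: -136.4° → +112.5°, shortest Δλ = -111.1° (west) — crosses 180°.
Total crossings: 2.

2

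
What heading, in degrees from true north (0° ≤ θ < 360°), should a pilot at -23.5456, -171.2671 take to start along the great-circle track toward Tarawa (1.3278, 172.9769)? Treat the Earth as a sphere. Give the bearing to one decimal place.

Δλ = 172.9769 − -171.2671 = 344.2440°; wrapped into (−180°, 180°]: -15.7560°.
θ = atan2( sin Δλ · cos φ₂ , cos φ₁ · sin φ₂ − sin φ₁ · cos φ₂ · cos Δλ )
  = atan2(-0.27147, 0.40561) = -33.794° → normalised to [0°, 360°): 326.206°.

326.2°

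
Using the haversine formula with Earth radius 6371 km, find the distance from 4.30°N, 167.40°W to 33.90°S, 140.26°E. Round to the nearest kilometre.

Δλ = 140.26 − -167.40 = 307.66°; wrapped into (−180°, 180°]: -52.34°.
Δφ = -33.90 − 4.30 = -38.20°.
a = sin²(Δφ/2) + cos φ₁ · cos φ₂ · sin²(Δλ/2) = 0.268065.
c = 2·atan2(√a, √(1−a)) = 1.08844 rad → d = 6371·c ≈ 6934.44 km.

6934 km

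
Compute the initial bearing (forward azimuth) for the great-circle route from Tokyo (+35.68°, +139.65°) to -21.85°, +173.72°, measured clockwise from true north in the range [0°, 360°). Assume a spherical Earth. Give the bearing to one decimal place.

Δλ = 173.72 − 139.65 = 34.07°.
θ = atan2( sin Δλ · cos φ₂ , cos φ₁ · sin φ₂ − sin φ₁ · cos φ₂ · cos Δλ )
  = atan2(0.51996, -0.75075) = 145.294° → normalised to [0°, 360°): 145.294°.

145.3°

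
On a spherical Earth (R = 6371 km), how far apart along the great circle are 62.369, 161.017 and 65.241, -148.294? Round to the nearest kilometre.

2440 km

Δλ = -148.294 − 161.017 = -309.311°; wrapped into (−180°, 180°]: 50.689°.
Δφ = 65.241 − 62.369 = 2.872°.
a = sin²(Δφ/2) + cos φ₁ · cos φ₂ · sin²(Δλ/2) = 0.036218.
c = 2·atan2(√a, √(1−a)) = 0.38296 rad → d = 6371·c ≈ 2439.81 km.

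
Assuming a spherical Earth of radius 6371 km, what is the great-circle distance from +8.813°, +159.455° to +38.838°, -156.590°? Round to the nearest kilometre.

Δλ = -156.590 − 159.455 = -316.045°; wrapped into (−180°, 180°]: 43.955°.
Δφ = 38.838 − 8.813 = 30.025°.
a = sin²(Δφ/2) + cos φ₁ · cos φ₂ · sin²(Δλ/2) = 0.174902.
c = 2·atan2(√a, √(1−a)) = 0.86295 rad → d = 6371·c ≈ 5497.88 km.

5498 km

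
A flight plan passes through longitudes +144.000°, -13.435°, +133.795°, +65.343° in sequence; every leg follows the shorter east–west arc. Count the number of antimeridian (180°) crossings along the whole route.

0

Leg 1: +144.000° → -13.435°, shortest Δλ = -157.435° (west) — does not cross 180°.
Leg 2: -13.435° → +133.795°, shortest Δλ = 147.23° (east) — does not cross 180°.
Leg 3: +133.795° → +65.343°, shortest Δλ = -68.452° (west) — does not cross 180°.
Total crossings: 0.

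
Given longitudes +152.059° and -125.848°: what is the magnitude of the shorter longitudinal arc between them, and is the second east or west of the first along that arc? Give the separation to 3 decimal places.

Raw difference: -125.848 − 152.059 = -277.907°.
Normalise into (−180°, 180°]: -277.907° + 360° = 82.093°.
Positive ⇒ the second point lies to the east; separation 82.093°.

82.093° east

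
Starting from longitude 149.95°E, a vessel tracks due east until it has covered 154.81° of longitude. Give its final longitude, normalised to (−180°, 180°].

55.24°W

Start at +149.95°; shift +154.81° → +304.76°.
+304.76° lies outside (−180°, 180°]; subtract 360° → -55.24°.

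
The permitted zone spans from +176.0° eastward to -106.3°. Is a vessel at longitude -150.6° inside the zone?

Yes

Band width going east from +176.0° to -106.3°: ((-106.3 − 176.0) mod 360) = 77.7°.
Offset of -150.6° east of the west edge: ((-150.6 − 176.0) mod 360) = 33.4°.
33.4° ≤ 77.7° ⇒ inside.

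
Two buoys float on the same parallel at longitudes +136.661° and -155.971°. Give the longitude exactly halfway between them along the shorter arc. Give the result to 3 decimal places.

+170.345°

Signed shortest Δλ from +136.661° to -155.971° is +67.368°.
Midpoint longitude = +136.661° + (+67.368°)/2 = +136.661° + 33.684° = +170.345°.
(The naïve average (+136.661 + -155.971)/2 = -9.655° is on the wrong side of the globe.)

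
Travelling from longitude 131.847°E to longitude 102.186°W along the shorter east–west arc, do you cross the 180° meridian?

Yes

Naïve |-102.186 − 131.847| = 234.033° > 180°, so the shorter arc goes the other way round — across 180°.
Signed shortest Δλ = ((-102.186 − 131.847 + 180) mod 360) − 180 = 125.967°.
Going east by 125.967° from +131.847° passes through 180° before reaching -102.186°.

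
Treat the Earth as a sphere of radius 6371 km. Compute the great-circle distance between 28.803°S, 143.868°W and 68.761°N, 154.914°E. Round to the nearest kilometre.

Δλ = 154.914 − -143.868 = 298.782°; wrapped into (−180°, 180°]: -61.218°.
Δφ = 68.761 − -28.803 = 97.564°.
a = sin²(Δφ/2) + cos φ₁ · cos φ₂ · sin²(Δλ/2) = 0.648117.
c = 2·atan2(√a, √(1−a)) = 1.87154 rad → d = 6371·c ≈ 11923.60 km.

11924 km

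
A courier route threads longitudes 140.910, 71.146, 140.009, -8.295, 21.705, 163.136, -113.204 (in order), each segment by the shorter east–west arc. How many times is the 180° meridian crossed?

Leg 1: +140.910° → +71.146°, shortest Δλ = -69.764° (west) — does not cross 180°.
Leg 2: +71.146° → +140.009°, shortest Δλ = 68.863° (east) — does not cross 180°.
Leg 3: +140.009° → -8.295°, shortest Δλ = -148.304° (west) — does not cross 180°.
Leg 4: -8.295° → +21.705°, shortest Δλ = 30.0° (east) — does not cross 180°.
Leg 5: +21.705° → +163.136°, shortest Δλ = 141.431° (east) — does not cross 180°.
Leg 6: +163.136° → -113.204°, shortest Δλ = 83.66° (east) — crosses 180°.
Total crossings: 1.

1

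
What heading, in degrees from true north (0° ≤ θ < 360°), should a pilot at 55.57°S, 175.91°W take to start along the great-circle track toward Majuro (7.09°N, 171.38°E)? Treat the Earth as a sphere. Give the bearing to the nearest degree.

346°

Δλ = 171.38 − -175.91 = 347.29°; wrapped into (−180°, 180°]: -12.71°.
θ = atan2( sin Δλ · cos φ₂ , cos φ₁ · sin φ₂ − sin φ₁ · cos φ₂ · cos Δλ )
  = atan2(-0.21833, 0.86824) = -14.115° → normalised to [0°, 360°): 345.885°.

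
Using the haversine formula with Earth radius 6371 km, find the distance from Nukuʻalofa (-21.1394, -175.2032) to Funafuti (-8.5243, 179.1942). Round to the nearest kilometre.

Δλ = 179.1942 − -175.2032 = 354.3974°; wrapped into (−180°, 180°]: -5.6026°.
Δφ = -8.5243 − -21.1394 = 12.6151°.
a = sin²(Δφ/2) + cos φ₁ · cos φ₂ · sin²(Δλ/2) = 0.014274.
c = 2·atan2(√a, √(1−a)) = 0.23952 rad → d = 6371·c ≈ 1525.96 km.

1526 km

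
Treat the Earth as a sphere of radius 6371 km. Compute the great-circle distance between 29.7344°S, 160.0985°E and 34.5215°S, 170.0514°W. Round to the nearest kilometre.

2850 km

Δλ = -170.0514 − 160.0985 = -330.1499°; wrapped into (−180°, 180°]: 29.8501°.
Δφ = -34.5215 − -29.7344 = -4.7871°.
a = sin²(Δφ/2) + cos φ₁ · cos φ₂ · sin²(Δλ/2) = 0.049202.
c = 2·atan2(√a, √(1−a)) = 0.44735 rad → d = 6371·c ≈ 2850.08 km.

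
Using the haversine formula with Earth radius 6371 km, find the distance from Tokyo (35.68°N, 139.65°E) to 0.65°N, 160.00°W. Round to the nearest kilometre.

Δλ = -160.00 − 139.65 = -299.65°; wrapped into (−180°, 180°]: 60.35°.
Δφ = 0.65 − 35.68 = -35.03°.
a = sin²(Δφ/2) + cos φ₁ · cos φ₂ · sin²(Δλ/2) = 0.295785.
c = 2·atan2(√a, √(1−a)) = 1.15006 rad → d = 6371·c ≈ 7327.05 km.

7327 km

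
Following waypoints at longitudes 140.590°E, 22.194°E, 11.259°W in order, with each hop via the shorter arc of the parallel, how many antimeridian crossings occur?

0

Leg 1: +140.590° → +22.194°, shortest Δλ = -118.396° (west) — does not cross 180°.
Leg 2: +22.194° → -11.259°, shortest Δλ = -33.453° (west) — does not cross 180°.
Total crossings: 0.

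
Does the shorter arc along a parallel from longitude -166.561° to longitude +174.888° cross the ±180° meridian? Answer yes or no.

Naïve |174.888 − -166.561| = 341.449° > 180°, so the shorter arc goes the other way round — across 180°.
Signed shortest Δλ = ((174.888 − -166.561 + 180) mod 360) − 180 = -18.551°.
Going west by 18.551° from -166.561° passes through 180° before reaching +174.888°.

Yes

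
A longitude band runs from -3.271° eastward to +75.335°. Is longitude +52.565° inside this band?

Yes

Band width going east from -3.271° to +75.335°: ((75.335 − -3.271) mod 360) = 78.606°.
Offset of +52.565° east of the west edge: ((52.565 − -3.271) mod 360) = 55.836°.
55.836° ≤ 78.606° ⇒ inside.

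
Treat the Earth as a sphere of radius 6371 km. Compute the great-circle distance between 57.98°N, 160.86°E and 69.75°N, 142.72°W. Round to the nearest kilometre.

2918 km

Δλ = -142.72 − 160.86 = -303.58°; wrapped into (−180°, 180°]: 56.42°.
Δφ = 69.75 − 57.98 = 11.77°.
a = sin²(Δφ/2) + cos φ₁ · cos φ₂ · sin²(Δλ/2) = 0.051520.
c = 2·atan2(√a, √(1−a)) = 0.45795 rad → d = 6371·c ≈ 2917.60 km.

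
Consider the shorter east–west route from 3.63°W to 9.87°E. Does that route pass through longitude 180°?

No

Signed shortest Δλ = ((9.87 − -3.63 + 180) mod 360) − 180 = 13.5°.
Going east by 13.5° from -3.63° reaches +9.87° without touching 180°.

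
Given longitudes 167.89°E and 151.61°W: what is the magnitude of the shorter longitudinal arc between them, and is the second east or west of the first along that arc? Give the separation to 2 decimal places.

40.50° east

Raw difference: -151.61 − 167.89 = -319.5°.
Normalise into (−180°, 180°]: -319.5° + 360° = 40.5°.
Positive ⇒ the second point lies to the east; separation 40.50°.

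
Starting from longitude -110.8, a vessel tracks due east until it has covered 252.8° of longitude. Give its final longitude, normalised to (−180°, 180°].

+142.0°

Start at -110.8°; shift +252.8° → +142.0°.
+142.0° already lies in (−180°, 180°].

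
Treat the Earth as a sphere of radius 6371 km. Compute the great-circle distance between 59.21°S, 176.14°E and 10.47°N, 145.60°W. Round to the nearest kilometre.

Δλ = -145.60 − 176.14 = -321.74°; wrapped into (−180°, 180°]: 38.26°.
Δφ = 10.47 − -59.21 = 69.68°.
a = sin²(Δφ/2) + cos φ₁ · cos φ₂ · sin²(Δλ/2) = 0.380428.
c = 2·atan2(√a, √(1−a)) = 1.32931 rad → d = 6371·c ≈ 8469.05 km.

8469 km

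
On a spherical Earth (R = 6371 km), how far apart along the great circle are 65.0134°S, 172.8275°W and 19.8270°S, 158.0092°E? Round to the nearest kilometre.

Δλ = 158.0092 − -172.8275 = 330.8367°; wrapped into (−180°, 180°]: -29.1633°.
Δφ = -19.8270 − -65.0134 = 45.1864°.
a = sin²(Δφ/2) + cos φ₁ · cos φ₂ · sin²(Δλ/2) = 0.172785.
c = 2·atan2(√a, √(1−a)) = 0.85737 rad → d = 6371·c ≈ 5462.29 km.

5462 km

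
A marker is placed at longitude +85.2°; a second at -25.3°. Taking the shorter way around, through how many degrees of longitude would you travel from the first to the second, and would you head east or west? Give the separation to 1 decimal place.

Raw difference: -25.3 − 85.2 = -110.5°.
Normalise into (−180°, 180°]: -110.5° stays -110.5°.
Negative ⇒ the second point lies to the west; separation 110.5°.

110.5° west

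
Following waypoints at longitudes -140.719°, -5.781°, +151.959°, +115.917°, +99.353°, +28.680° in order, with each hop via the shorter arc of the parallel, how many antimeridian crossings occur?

Leg 1: -140.719° → -5.781°, shortest Δλ = 134.938° (east) — does not cross 180°.
Leg 2: -5.781° → +151.959°, shortest Δλ = 157.74° (east) — does not cross 180°.
Leg 3: +151.959° → +115.917°, shortest Δλ = -36.042° (west) — does not cross 180°.
Leg 4: +115.917° → +99.353°, shortest Δλ = -16.564° (west) — does not cross 180°.
Leg 5: +99.353° → +28.680°, shortest Δλ = -70.673° (west) — does not cross 180°.
Total crossings: 0.

0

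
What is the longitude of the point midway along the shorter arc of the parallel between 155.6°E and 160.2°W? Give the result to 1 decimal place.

Signed shortest Δλ from +155.6° to -160.2° is +44.2°.
Midpoint longitude = +155.6° + (+44.2°)/2 = +155.6° + 22.1° = +177.7°.
(The naïve average (+155.6 + -160.2)/2 = -2.3° is on the wrong side of the globe.)

177.7°E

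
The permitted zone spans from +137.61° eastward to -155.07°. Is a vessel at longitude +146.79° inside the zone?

Yes

Band width going east from +137.61° to -155.07°: ((-155.07 − 137.61) mod 360) = 67.32°.
Offset of +146.79° east of the west edge: ((146.79 − 137.61) mod 360) = 9.18°.
9.18° ≤ 67.32° ⇒ inside.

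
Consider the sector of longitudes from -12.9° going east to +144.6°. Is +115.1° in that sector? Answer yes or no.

Yes

Band width going east from -12.9° to +144.6°: ((144.6 − -12.9) mod 360) = 157.5°.
Offset of +115.1° east of the west edge: ((115.1 − -12.9) mod 360) = 128.0°.
128.0° ≤ 157.5° ⇒ inside.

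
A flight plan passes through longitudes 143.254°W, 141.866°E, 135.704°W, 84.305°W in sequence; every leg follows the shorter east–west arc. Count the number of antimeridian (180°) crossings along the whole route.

Leg 1: -143.254° → +141.866°, shortest Δλ = -74.88° (west) — crosses 180°.
Leg 2: +141.866° → -135.704°, shortest Δλ = 82.43° (east) — crosses 180°.
Leg 3: -135.704° → -84.305°, shortest Δλ = 51.399° (east) — does not cross 180°.
Total crossings: 2.

2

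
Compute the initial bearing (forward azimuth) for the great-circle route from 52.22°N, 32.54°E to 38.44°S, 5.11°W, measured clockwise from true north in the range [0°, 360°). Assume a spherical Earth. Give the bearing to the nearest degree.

209°

Δλ = -5.11 − 32.54 = -37.65°.
θ = atan2( sin Δλ · cos φ₂ , cos φ₁ · sin φ₂ − sin φ₁ · cos φ₂ · cos Δλ )
  = atan2(-0.47844, -0.87102) = -151.220° → normalised to [0°, 360°): 208.780°.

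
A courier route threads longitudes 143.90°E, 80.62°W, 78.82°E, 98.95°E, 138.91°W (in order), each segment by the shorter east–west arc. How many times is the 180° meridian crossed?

2

Leg 1: +143.90° → -80.62°, shortest Δλ = 135.48° (east) — crosses 180°.
Leg 2: -80.62° → +78.82°, shortest Δλ = 159.44° (east) — does not cross 180°.
Leg 3: +78.82° → +98.95°, shortest Δλ = 20.13° (east) — does not cross 180°.
Leg 4: +98.95° → -138.91°, shortest Δλ = 122.14° (east) — crosses 180°.
Total crossings: 2.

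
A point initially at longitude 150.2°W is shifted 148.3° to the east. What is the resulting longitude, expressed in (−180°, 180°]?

Start at -150.2°; shift +148.3° → -1.9°.
-1.9° already lies in (−180°, 180°].

1.9°W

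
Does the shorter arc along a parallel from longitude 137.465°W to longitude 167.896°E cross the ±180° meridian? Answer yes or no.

Naïve |167.896 − -137.465| = 305.361° > 180°, so the shorter arc goes the other way round — across 180°.
Signed shortest Δλ = ((167.896 − -137.465 + 180) mod 360) − 180 = -54.639°.
Going west by 54.639° from -137.465° passes through 180° before reaching +167.896°.

Yes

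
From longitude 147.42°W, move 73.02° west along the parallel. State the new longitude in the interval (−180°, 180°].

139.56°E

Start at -147.42°; shift −73.02° → -220.44°.
-220.44° lies outside (−180°, 180°]; add 360° → +139.56°.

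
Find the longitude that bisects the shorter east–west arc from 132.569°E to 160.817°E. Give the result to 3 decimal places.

Signed shortest Δλ from +132.569° to +160.817° is +28.248°.
Midpoint longitude = +132.569° + (+28.248°)/2 = +132.569° + 14.124° = +146.693°.

146.693°E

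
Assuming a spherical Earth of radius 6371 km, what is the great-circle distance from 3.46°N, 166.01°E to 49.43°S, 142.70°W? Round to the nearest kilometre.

Δλ = -142.70 − 166.01 = -308.71°; wrapped into (−180°, 180°]: 51.29°.
Δφ = -49.43 − 3.46 = -52.89°.
a = sin²(Δφ/2) + cos φ₁ · cos φ₂ · sin²(Δλ/2) = 0.319927.
c = 2·atan2(√a, √(1−a)) = 1.20237 rad → d = 6371·c ≈ 7660.31 km.

7660 km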